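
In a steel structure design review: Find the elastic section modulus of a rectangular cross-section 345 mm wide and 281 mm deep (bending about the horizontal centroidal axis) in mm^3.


S = b * h^2 / 6
= 345 * 281^2 / 6
= 345 * 78961 / 6
= 4540257.5 mm^3

4540257.5 mm^3


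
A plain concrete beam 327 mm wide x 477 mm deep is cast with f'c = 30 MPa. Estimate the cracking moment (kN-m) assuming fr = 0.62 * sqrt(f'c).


fr = 0.62 * sqrt(30) = 0.62 * 5.4772 = 3.3959 MPa
I = 327 * 477^3 / 12 = 2957478824.25 mm^4
y_t = 238.5 mm
M_cr = fr * I / y_t = 3.3959 * 2957478824.25 / 238.5 N-mm
= 42.11 kN-m

42.11 kN-m


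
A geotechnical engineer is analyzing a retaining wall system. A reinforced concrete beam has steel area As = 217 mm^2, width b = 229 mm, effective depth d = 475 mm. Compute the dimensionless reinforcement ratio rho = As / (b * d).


rho = As / (b * d)
= 217 / (229 * 475)
= 217 / 108775
= 0.001995 (dimensionless)

0.001995 (dimensionless)


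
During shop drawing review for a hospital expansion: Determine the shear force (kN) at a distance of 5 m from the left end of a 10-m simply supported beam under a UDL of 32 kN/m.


R_A = w * L / 2 = 32 * 10 / 2 = 160.0 kN
V(x) = R_A - w * x = 160.0 - 32 * 5
= 0.0 kN

0.0 kN


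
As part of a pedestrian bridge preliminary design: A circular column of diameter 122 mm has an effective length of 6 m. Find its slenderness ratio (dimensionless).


Radius of gyration r = d / 4 = 122 / 4 = 30.5 mm
L_eff = 6000.0 mm
Slenderness ratio = L / r = 6000.0 / 30.5 = 196.72 (dimensionless)

196.72 (dimensionless)


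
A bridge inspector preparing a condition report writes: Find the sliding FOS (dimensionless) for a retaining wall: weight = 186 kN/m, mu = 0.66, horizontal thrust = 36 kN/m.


Resisting force = mu * W = 0.66 * 186 = 122.76 kN/m
FOS = Resisting / Driving = 122.76 / 36
= 3.41 (dimensionless)

3.41 (dimensionless)


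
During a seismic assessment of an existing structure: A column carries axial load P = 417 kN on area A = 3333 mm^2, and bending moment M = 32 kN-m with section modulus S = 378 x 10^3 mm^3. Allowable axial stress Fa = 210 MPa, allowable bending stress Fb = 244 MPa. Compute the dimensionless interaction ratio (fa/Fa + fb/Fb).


f_a = P / A = 417000.0 / 3333 = 125.1125 MPa
f_b = M / S = 32000000.0 / 378000.0 = 84.6561 MPa
Ratio = f_a / Fa + f_b / Fb
= 125.1125 / 210 + 84.6561 / 244
= 0.9427 (dimensionless)

0.9427 (dimensionless)


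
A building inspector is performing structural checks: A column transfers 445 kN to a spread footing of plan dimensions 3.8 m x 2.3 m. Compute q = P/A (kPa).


A = 3.8 * 2.3 = 8.74 m^2
q = P / A = 445 / 8.74
= 50.9153 kPa

50.9153 kPa


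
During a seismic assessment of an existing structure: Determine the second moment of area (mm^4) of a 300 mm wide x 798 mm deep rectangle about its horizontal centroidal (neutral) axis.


I = b * h^3 / 12
= 300 * 798^3 / 12
= 300 * 508169592 / 12
= 12704239800.0 mm^4

12704239800.0 mm^4


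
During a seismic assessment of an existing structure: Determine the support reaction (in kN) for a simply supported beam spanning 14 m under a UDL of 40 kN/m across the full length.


Total load = w * L = 40 * 14 = 560 kN
By symmetry, each reaction R = total / 2 = 560 / 2 = 280.0 kN

280.0 kN


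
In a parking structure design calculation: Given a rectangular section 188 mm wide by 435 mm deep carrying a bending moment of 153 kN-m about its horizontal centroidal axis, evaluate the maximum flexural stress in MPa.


I = b * h^3 / 12 = 188 * 435^3 / 12 = 1289568375.0 mm^4
y = h / 2 = 435 / 2 = 217.5 mm
M = 153 kN-m = 153000000.0 N-mm
sigma = M * y / I = 153000000.0 * 217.5 / 1289568375.0
= 25.81 MPa

25.81 MPa


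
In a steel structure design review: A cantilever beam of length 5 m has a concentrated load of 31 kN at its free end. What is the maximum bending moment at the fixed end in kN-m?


For a cantilever with a point load at the free end:
M_max = P * L = 31 * 5 = 155 kN-m

155 kN-m


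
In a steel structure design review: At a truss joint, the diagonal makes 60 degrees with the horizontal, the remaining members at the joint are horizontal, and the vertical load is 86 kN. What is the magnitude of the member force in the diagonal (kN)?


At the joint, only the diagonal has a vertical component, so vertical equilibrium gives:
F * sin(60) = 86
F = 86 / sin(60)
= 86 / 0.866025
= 99.3 kN

99.3 kN


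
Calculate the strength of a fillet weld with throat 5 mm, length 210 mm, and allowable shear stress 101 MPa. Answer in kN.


Strength = throat * length * allowable stress
= 5 * 210 * 101 N
= 106050 N
= 106.05 kN

106.05 kN


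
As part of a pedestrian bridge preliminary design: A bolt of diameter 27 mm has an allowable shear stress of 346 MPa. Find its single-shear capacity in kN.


A = pi * d^2 / 4 = pi * 27^2 / 4 = 572.5553 mm^2
V = f_v * A / 1000 = 346 * 572.5553 / 1000
= 198.1041 kN

198.1041 kN


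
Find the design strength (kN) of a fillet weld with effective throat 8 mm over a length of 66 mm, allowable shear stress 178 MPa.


Strength = throat * length * allowable stress
= 8 * 66 * 178 N
= 93984 N
= 93.98 kN

93.98 kN


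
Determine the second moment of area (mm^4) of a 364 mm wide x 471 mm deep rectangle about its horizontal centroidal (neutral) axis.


I = b * h^3 / 12
= 364 * 471^3 / 12
= 364 * 104487111 / 12
= 3169442367.0 mm^4

3169442367.0 mm^4


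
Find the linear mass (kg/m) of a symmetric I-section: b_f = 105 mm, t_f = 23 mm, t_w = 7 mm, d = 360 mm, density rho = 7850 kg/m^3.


A_flanges = 2 * 105 * 23 = 4830 mm^2
A_web = (360 - 2 * 23) * 7 = 2198 mm^2
A_total = 4830 + 2198 = 7028 mm^2 = 0.007028 m^2
Weight = rho * A = 7850 * 0.007028 = 55.1698 kg/m

55.1698 kg/m


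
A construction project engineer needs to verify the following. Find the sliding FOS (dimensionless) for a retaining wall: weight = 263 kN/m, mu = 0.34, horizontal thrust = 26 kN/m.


Resisting force = mu * W = 0.34 * 263 = 89.42 kN/m
FOS = Resisting / Driving = 89.42 / 26
= 3.4392 (dimensionless)

3.4392 (dimensionless)


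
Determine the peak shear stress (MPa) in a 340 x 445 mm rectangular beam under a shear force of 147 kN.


A = b * h = 340 * 445 = 151300 mm^2
V = 147 kN = 147000.0 N
tau_max = 1.5 * V / A = 1.5 * 147000.0 / 151300
= 1.4574 MPa

1.4574 MPa


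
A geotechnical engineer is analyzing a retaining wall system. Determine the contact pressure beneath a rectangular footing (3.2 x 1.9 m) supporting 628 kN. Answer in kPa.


A = 3.2 * 1.9 = 6.08 m^2
q = P / A = 628 / 6.08
= 103.2895 kPa

103.2895 kPa


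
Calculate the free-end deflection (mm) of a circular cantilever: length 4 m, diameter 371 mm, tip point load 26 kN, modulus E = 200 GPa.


I = pi * d^4 / 64 = pi * 371^4 / 64 = 929962715.94 mm^4
L = 4000.0 mm, P = 26000.0 N, E = 200000.0 MPa
delta = P * L^3 / (3 * E * I)
= 26000.0 * 4000.0^3 / (3 * 200000.0 * 929962715.94)
= 2.9822 mm

2.9822 mm


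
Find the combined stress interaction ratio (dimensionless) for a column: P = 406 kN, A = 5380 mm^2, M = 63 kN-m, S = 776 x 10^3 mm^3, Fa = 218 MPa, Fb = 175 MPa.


f_a = P / A = 406000.0 / 5380 = 75.4647 MPa
f_b = M / S = 63000000.0 / 776000.0 = 81.1856 MPa
Ratio = f_a / Fa + f_b / Fb
= 75.4647 / 218 + 81.1856 / 175
= 0.8101 (dimensionless)

0.8101 (dimensionless)


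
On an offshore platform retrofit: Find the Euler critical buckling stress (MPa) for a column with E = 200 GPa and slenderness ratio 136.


sigma_cr = pi^2 * E / lambda^2
= 9.8696 * 200000.0 / 136^2
= 9.8696 * 200000.0 / 18496
= 106.7215 MPa

106.7215 MPa


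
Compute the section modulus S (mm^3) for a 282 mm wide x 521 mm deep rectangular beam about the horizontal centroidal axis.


S = b * h^2 / 6
= 282 * 521^2 / 6
= 282 * 271441 / 6
= 12757727.0 mm^3

12757727.0 mm^3


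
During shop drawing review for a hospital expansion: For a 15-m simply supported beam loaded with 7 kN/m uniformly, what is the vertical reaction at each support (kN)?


Total load = w * L = 7 * 15 = 105 kN
By symmetry, each reaction R = total / 2 = 105 / 2 = 52.5 kN

52.5 kN


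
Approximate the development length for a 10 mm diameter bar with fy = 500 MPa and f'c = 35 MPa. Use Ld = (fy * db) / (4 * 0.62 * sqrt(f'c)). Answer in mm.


Ld = (fy * db) / (4 * 0.62 * sqrt(f'c))
= (500 * 10) / (4 * 0.62 * sqrt(35))
= 5000 / 14.6719
= 340.79 mm

340.79 mm


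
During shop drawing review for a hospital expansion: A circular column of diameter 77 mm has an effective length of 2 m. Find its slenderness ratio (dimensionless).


Radius of gyration r = d / 4 = 77 / 4 = 19.25 mm
L_eff = 2000.0 mm
Slenderness ratio = L / r = 2000.0 / 19.25 = 103.9 (dimensionless)

103.9 (dimensionless)


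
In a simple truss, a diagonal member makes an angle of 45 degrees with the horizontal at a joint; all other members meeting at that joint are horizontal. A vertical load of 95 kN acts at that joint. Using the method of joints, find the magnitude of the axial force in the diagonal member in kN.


At the joint, only the diagonal has a vertical component, so vertical equilibrium gives:
F * sin(45) = 95
F = 95 / sin(45)
= 95 / 0.707107
= 134.35 kN

134.35 kN


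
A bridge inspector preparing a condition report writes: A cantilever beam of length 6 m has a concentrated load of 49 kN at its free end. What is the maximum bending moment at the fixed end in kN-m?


For a cantilever with a point load at the free end:
M_max = P * L = 49 * 6 = 294 kN-m

294 kN-m


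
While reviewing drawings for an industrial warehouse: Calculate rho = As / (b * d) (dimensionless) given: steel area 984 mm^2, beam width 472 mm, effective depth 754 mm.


rho = As / (b * d)
= 984 / (472 * 754)
= 984 / 355888
= 0.002765 (dimensionless)

0.002765 (dimensionless)


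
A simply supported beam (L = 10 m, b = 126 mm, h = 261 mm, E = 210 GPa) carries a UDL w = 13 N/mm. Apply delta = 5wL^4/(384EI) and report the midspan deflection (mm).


I = 126 * 261^3 / 12 = 186685600.5 mm^4
L = 10000.0 mm, w = 13 N/mm, E = 210000.0 MPa
delta = 5 * w * L^4 / (384 * E * I)
= 5 * 13 * 10000.0^4 / (384 * 210000.0 * 186685600.5)
= 43.177 mm

43.177 mm


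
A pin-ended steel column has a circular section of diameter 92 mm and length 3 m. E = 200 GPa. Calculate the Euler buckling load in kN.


I = pi * d^4 / 64 = 3516585.72 mm^4
L = 3000.0 mm
P_cr = pi^2 * E * I / L^2
= 9.8696 * 200000.0 * 3516585.72 / 3000.0^2
= 771273.55 N = 771.2736 kN

771.2736 kN


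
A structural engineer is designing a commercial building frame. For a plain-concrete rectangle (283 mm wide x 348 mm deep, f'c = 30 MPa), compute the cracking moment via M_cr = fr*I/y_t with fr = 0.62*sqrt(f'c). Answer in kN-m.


fr = 0.62 * sqrt(30) = 0.62 * 5.4772 = 3.3959 MPa
I = 283 * 348^3 / 12 = 993900528.0 mm^4
y_t = 174.0 mm
M_cr = fr * I / y_t = 3.3959 * 993900528.0 / 174.0 N-mm
= 19.3975 kN-m

19.3975 kN-m


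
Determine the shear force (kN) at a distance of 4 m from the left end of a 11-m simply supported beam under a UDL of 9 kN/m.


R_A = w * L / 2 = 9 * 11 / 2 = 49.5 kN
V(x) = R_A - w * x = 49.5 - 9 * 4
= 13.5 kN

13.5 kN


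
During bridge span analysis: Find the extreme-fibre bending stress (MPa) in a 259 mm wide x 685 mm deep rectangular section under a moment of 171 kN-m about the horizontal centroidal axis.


I = b * h^3 / 12 = 259 * 685^3 / 12 = 6937296114.58 mm^4
y = h / 2 = 685 / 2 = 342.5 mm
M = 171 kN-m = 171000000.0 N-mm
sigma = M * y / I = 171000000.0 * 342.5 / 6937296114.58
= 8.44 MPa

8.44 MPa


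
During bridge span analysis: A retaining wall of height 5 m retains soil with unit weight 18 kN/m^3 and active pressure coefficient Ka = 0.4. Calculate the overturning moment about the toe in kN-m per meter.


Pa = 0.5 * Ka * gamma * H^2
= 0.5 * 0.4 * 18 * 5^2
= 90.0 kN/m
Arm = H / 3 = 5 / 3 = 1.6667 m
Mo = Pa * arm = Pa * H / 3 = 90.0 * 5 / 3 = 150.0 kN-m/m

150.0 kN-m/m


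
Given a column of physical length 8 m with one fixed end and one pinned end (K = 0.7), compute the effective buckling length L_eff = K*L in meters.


L_eff = K * L
= 0.7 * 8
= 5.6 m

5.6 m


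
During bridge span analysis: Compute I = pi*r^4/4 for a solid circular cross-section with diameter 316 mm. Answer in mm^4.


r = d / 2 = 316 / 2 = 158.0 mm
I = pi * r^4 / 4 = pi * 158.0^4 / 4
= 489461153.31 mm^4

489461153.31 mm^4


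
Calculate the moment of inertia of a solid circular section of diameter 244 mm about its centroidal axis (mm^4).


r = d / 2 = 244 / 2 = 122.0 mm
I = pi * r^4 / 4 = pi * 122.0^4 / 4
= 173991969.47 mm^4

173991969.47 mm^4


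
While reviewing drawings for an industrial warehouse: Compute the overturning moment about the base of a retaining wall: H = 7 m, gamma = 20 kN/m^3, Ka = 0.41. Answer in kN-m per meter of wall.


Pa = 0.5 * Ka * gamma * H^2
= 0.5 * 0.41 * 20 * 7^2
= 200.9 kN/m
Arm = H / 3 = 7 / 3 = 2.3333 m
Mo = Pa * arm = Pa * H / 3 = 200.9 * 7 / 3 = 468.7667 kN-m/m

468.7667 kN-m/m


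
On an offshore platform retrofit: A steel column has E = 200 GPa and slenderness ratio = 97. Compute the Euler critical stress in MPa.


sigma_cr = pi^2 * E / lambda^2
= 9.8696 * 200000.0 / 97^2
= 9.8696 * 200000.0 / 9409
= 209.7907 MPa

209.7907 MPa


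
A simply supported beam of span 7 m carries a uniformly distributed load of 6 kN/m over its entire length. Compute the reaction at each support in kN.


Total load = w * L = 6 * 7 = 42 kN
By symmetry, each reaction R = total / 2 = 42 / 2 = 21.0 kN

21.0 kN


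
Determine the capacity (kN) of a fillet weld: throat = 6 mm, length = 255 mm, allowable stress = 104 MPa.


Strength = throat * length * allowable stress
= 6 * 255 * 104 N
= 159120 N
= 159.12 kN

159.12 kN


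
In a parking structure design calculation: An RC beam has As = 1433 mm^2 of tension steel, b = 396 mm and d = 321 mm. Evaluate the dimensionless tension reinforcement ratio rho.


rho = As / (b * d)
= 1433 / (396 * 321)
= 1433 / 127116
= 0.011273 (dimensionless)

0.011273 (dimensionless)


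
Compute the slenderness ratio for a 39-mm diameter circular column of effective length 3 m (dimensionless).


Radius of gyration r = d / 4 = 39 / 4 = 9.75 mm
L_eff = 3000.0 mm
Slenderness ratio = L / r = 3000.0 / 9.75 = 307.69 (dimensionless)

307.69 (dimensionless)


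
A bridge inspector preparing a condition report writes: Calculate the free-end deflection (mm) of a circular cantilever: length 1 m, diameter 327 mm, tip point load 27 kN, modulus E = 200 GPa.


I = pi * d^4 / 64 = pi * 327^4 / 64 = 561255887.01 mm^4
L = 1000.0 mm, P = 27000.0 N, E = 200000.0 MPa
delta = P * L^3 / (3 * E * I)
= 27000.0 * 1000.0^3 / (3 * 200000.0 * 561255887.01)
= 0.0802 mm

0.0802 mm


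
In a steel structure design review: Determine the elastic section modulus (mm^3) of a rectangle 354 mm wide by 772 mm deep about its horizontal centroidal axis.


S = b * h^2 / 6
= 354 * 772^2 / 6
= 354 * 595984 / 6
= 35163056.0 mm^3

35163056.0 mm^3


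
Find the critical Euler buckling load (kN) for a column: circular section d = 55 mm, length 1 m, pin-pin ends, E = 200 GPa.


I = pi * d^4 / 64 = 449180.25 mm^4
L = 1000.0 mm
P_cr = pi^2 * E * I / L^2
= 9.8696 * 200000.0 * 449180.25 / 1000.0^2
= 886646.28 N = 886.6463 kN

886.6463 kN


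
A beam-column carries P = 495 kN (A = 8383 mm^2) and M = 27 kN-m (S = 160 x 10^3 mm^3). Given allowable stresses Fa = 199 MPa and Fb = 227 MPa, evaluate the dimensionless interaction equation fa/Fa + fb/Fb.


f_a = P / A = 495000.0 / 8383 = 59.0481 MPa
f_b = M / S = 27000000.0 / 160000.0 = 168.75 MPa
Ratio = f_a / Fa + f_b / Fb
= 59.0481 / 199 + 168.75 / 227
= 1.0401 (dimensionless)

1.0401 (dimensionless)


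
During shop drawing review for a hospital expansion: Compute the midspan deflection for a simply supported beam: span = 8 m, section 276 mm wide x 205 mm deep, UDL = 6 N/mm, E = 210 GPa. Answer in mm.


I = 276 * 205^3 / 12 = 198147875.0 mm^4
L = 8000.0 mm, w = 6 N/mm, E = 210000.0 MPa
delta = 5 * w * L^4 / (384 * E * I)
= 5 * 6 * 8000.0^4 / (384 * 210000.0 * 198147875.0)
= 7.6903 mm

7.6903 mm


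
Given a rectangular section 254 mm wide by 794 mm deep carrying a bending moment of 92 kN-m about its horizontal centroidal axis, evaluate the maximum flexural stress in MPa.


I = b * h^3 / 12 = 254 * 794^3 / 12 = 10595317561.33 mm^4
y = h / 2 = 794 / 2 = 397.0 mm
M = 92 kN-m = 92000000.0 N-mm
sigma = M * y / I = 92000000.0 * 397.0 / 10595317561.33
= 3.45 MPa

3.45 MPa


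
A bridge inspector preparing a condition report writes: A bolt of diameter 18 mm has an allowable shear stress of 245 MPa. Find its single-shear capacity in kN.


A = pi * d^2 / 4 = pi * 18^2 / 4 = 254.469 mm^2
V = f_v * A / 1000 = 245 * 254.469 / 1000
= 62.3449 kN

62.3449 kN


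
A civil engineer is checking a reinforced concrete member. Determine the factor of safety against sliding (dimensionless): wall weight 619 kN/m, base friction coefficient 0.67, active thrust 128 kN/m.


Resisting force = mu * W = 0.67 * 619 = 414.73 kN/m
FOS = Resisting / Driving = 414.73 / 128
= 3.2401 (dimensionless)

3.2401 (dimensionless)


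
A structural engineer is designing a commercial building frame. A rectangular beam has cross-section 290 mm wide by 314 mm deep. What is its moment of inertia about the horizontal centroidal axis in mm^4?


I = b * h^3 / 12
= 290 * 314^3 / 12
= 290 * 30959144 / 12
= 748179313.33 mm^4

748179313.33 mm^4


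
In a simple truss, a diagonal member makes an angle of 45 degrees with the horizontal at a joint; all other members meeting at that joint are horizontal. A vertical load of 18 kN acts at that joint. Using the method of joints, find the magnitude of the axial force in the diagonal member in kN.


At the joint, only the diagonal has a vertical component, so vertical equilibrium gives:
F * sin(45) = 18
F = 18 / sin(45)
= 18 / 0.707107
= 25.46 kN

25.46 kN


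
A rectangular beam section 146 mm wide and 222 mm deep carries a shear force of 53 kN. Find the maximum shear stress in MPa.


A = b * h = 146 * 222 = 32412 mm^2
V = 53 kN = 53000.0 N
tau_max = 1.5 * V / A = 1.5 * 53000.0 / 32412
= 2.4528 MPa

2.4528 MPa


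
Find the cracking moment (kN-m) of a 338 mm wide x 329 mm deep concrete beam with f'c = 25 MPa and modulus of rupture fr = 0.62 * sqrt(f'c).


fr = 0.62 * sqrt(25) = 0.62 * 5.0 = 3.1 MPa
I = 338 * 329^3 / 12 = 1003051306.83 mm^4
y_t = 164.5 mm
M_cr = fr * I / y_t = 3.1 * 1003051306.83 / 164.5 N-mm
= 18.9025 kN-m

18.9025 kN-m


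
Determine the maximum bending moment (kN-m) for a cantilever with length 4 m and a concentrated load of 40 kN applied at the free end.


For a cantilever with a point load at the free end:
M_max = P * L = 40 * 4 = 160 kN-m

160 kN-m


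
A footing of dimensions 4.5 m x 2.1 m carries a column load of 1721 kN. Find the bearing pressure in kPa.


A = 4.5 * 2.1 = 9.45 m^2
q = P / A = 1721 / 9.45
= 182.1164 kPa

182.1164 kPa


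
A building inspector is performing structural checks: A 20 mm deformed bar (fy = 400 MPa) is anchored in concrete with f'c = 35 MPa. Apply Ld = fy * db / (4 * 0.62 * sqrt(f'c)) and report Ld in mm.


Ld = (fy * db) / (4 * 0.62 * sqrt(f'c))
= (400 * 20) / (4 * 0.62 * sqrt(35))
= 8000 / 14.6719
= 545.26 mm

545.26 mm


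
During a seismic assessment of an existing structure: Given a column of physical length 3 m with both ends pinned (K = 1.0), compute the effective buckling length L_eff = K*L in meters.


L_eff = K * L
= 1.0 * 3
= 3.0 m

3.0 m


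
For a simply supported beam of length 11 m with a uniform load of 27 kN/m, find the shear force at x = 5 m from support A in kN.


R_A = w * L / 2 = 27 * 11 / 2 = 148.5 kN
V(x) = R_A - w * x = 148.5 - 27 * 5
= 13.5 kN

13.5 kN


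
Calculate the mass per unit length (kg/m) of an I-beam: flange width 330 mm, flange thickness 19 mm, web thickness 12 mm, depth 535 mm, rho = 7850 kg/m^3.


A_flanges = 2 * 330 * 19 = 12540 mm^2
A_web = (535 - 2 * 19) * 12 = 5964 mm^2
A_total = 12540 + 5964 = 18504 mm^2 = 0.018504 m^2
Weight = rho * A = 7850 * 0.018504 = 145.2564 kg/m

145.2564 kg/m


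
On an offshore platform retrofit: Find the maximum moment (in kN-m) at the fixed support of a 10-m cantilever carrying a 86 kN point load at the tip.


For a cantilever with a point load at the free end:
M_max = P * L = 86 * 10 = 860 kN-m

860 kN-m


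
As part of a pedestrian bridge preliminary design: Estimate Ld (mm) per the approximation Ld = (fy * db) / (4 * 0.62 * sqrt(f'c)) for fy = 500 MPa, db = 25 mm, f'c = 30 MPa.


Ld = (fy * db) / (4 * 0.62 * sqrt(f'c))
= (500 * 25) / (4 * 0.62 * sqrt(30))
= 12500 / 13.5835
= 920.23 mm

920.23 mm


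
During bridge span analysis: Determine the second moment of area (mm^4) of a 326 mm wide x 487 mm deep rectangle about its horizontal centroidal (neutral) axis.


I = b * h^3 / 12
= 326 * 487^3 / 12
= 326 * 115501303 / 12
= 3137785398.17 mm^4

3137785398.17 mm^4


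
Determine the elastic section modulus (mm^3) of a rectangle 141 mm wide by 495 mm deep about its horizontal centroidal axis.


S = b * h^2 / 6
= 141 * 495^2 / 6
= 141 * 245025 / 6
= 5758087.5 mm^3

5758087.5 mm^3


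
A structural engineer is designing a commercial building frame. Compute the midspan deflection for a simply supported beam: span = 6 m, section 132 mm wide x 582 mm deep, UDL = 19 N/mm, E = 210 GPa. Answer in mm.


I = 132 * 582^3 / 12 = 2168511048.0 mm^4
L = 6000.0 mm, w = 19 N/mm, E = 210000.0 MPa
delta = 5 * w * L^4 / (384 * E * I)
= 5 * 19 * 6000.0^4 / (384 * 210000.0 * 2168511048.0)
= 0.7041 mm

0.7041 mm


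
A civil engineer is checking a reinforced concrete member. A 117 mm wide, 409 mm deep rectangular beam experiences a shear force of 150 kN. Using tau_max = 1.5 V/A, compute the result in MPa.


A = b * h = 117 * 409 = 47853 mm^2
V = 150 kN = 150000.0 N
tau_max = 1.5 * V / A = 1.5 * 150000.0 / 47853
= 4.7019 MPa

4.7019 MPa


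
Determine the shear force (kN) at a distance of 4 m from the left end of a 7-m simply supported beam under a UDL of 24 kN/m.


R_A = w * L / 2 = 24 * 7 / 2 = 84.0 kN
V(x) = R_A - w * x = 84.0 - 24 * 4
= -12.0 kN

-12.0 kN


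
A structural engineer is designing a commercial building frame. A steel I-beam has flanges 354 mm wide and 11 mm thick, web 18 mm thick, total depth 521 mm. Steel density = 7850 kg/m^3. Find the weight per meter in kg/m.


A_flanges = 2 * 354 * 11 = 7788 mm^2
A_web = (521 - 2 * 11) * 18 = 8982 mm^2
A_total = 7788 + 8982 = 16770 mm^2 = 0.016770 m^2
Weight = rho * A = 7850 * 0.016770 = 131.6445 kg/m

131.6445 kg/m


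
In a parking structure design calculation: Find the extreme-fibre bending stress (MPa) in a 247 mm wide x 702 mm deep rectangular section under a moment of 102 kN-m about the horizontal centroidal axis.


I = b * h^3 / 12 = 247 * 702^3 / 12 = 7120771398.0 mm^4
y = h / 2 = 702 / 2 = 351.0 mm
M = 102 kN-m = 102000000.0 N-mm
sigma = M * y / I = 102000000.0 * 351.0 / 7120771398.0
= 5.03 MPa

5.03 MPa


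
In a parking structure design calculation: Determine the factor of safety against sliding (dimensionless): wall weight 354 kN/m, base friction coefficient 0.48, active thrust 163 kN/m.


Resisting force = mu * W = 0.48 * 354 = 169.92 kN/m
FOS = Resisting / Driving = 169.92 / 163
= 1.0425 (dimensionless)

1.0425 (dimensionless)


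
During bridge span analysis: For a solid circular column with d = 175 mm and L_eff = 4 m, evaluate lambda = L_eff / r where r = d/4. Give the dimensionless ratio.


Radius of gyration r = d / 4 = 175 / 4 = 43.75 mm
L_eff = 4000.0 mm
Slenderness ratio = L / r = 4000.0 / 43.75 = 91.43 (dimensionless)

91.43 (dimensionless)


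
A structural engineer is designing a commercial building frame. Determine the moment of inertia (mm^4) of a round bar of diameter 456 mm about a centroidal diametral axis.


r = d / 2 = 456 / 2 = 228.0 mm
I = pi * r^4 / 4 = pi * 228.0^4 / 4
= 2122409932.34 mm^4

2122409932.34 mm^4


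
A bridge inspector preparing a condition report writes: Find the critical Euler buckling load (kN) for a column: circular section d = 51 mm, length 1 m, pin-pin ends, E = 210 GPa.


I = pi * d^4 / 64 = 332086.03 mm^4
L = 1000.0 mm
P_cr = pi^2 * E * I / L^2
= 9.8696 * 210000.0 * 332086.03 / 1000.0^2
= 688287.12 N = 688.2871 kN

688.2871 kN


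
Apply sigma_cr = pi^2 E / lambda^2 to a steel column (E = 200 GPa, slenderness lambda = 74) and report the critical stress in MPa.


sigma_cr = pi^2 * E / lambda^2
= 9.8696 * 200000.0 / 74^2
= 9.8696 * 200000.0 / 5476
= 360.4677 MPa

360.4677 MPa


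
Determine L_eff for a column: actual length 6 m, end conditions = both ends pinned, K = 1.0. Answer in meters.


L_eff = K * L
= 1.0 * 6
= 6.0 m

6.0 m


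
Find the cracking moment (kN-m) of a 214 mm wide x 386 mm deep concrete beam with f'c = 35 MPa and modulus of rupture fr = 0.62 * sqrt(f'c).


fr = 0.62 * sqrt(35) = 0.62 * 5.9161 = 3.668 MPa
I = 214 * 386^3 / 12 = 1025638798.67 mm^4
y_t = 193.0 mm
M_cr = fr * I / y_t = 3.668 * 1025638798.67 / 193.0 N-mm
= 19.4923 kN-m

19.4923 kN-m


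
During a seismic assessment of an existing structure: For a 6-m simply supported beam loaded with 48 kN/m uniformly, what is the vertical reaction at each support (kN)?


Total load = w * L = 48 * 6 = 288 kN
By symmetry, each reaction R = total / 2 = 288 / 2 = 144.0 kN

144.0 kN


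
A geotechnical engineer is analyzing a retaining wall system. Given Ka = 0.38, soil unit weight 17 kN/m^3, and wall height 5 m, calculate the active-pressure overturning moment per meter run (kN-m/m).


Pa = 0.5 * Ka * gamma * H^2
= 0.5 * 0.38 * 17 * 5^2
= 80.75 kN/m
Arm = H / 3 = 5 / 3 = 1.6667 m
Mo = Pa * arm = Pa * H / 3 = 80.75 * 5 / 3 = 134.5833 kN-m/m

134.5833 kN-m/m


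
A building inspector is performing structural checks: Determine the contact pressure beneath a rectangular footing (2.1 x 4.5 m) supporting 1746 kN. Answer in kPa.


A = 2.1 * 4.5 = 9.45 m^2
q = P / A = 1746 / 9.45
= 184.7619 kPa

184.7619 kPa


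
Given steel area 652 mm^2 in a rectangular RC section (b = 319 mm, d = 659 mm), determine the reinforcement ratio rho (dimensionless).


rho = As / (b * d)
= 652 / (319 * 659)
= 652 / 210221
= 0.003101 (dimensionless)

0.003101 (dimensionless)


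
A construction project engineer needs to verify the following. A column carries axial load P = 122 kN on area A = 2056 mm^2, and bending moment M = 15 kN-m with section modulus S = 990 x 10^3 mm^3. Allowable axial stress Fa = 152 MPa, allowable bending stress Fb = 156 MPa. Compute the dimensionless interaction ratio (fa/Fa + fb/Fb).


f_a = P / A = 122000.0 / 2056 = 59.3385 MPa
f_b = M / S = 15000000.0 / 990000.0 = 15.1515 MPa
Ratio = f_a / Fa + f_b / Fb
= 59.3385 / 152 + 15.1515 / 156
= 0.4875 (dimensionless)

0.4875 (dimensionless)


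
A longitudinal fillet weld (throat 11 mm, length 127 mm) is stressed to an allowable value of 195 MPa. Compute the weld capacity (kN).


Strength = throat * length * allowable stress
= 11 * 127 * 195 N
= 272415 N
= 272.42 kN

272.42 kN


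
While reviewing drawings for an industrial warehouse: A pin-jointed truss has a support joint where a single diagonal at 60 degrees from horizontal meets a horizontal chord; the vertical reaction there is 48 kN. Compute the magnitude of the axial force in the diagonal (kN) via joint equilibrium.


At the joint, only the diagonal has a vertical component, so vertical equilibrium gives:
F * sin(60) = 48
F = 48 / sin(60)
= 48 / 0.866025
= 55.43 kN

55.43 kN


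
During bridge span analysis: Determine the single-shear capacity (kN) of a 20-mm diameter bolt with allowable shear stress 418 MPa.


A = pi * d^2 / 4 = pi * 20^2 / 4 = 314.1593 mm^2
V = f_v * A / 1000 = 418 * 314.1593 / 1000
= 131.3186 kN

131.3186 kN


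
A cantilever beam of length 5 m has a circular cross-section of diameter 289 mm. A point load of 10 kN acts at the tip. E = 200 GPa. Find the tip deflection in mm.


I = pi * d^4 / 64 = pi * 289^4 / 64 = 342421692.65 mm^4
L = 5000.0 mm, P = 10000.0 N, E = 200000.0 MPa
delta = P * L^3 / (3 * E * I)
= 10000.0 * 5000.0^3 / (3 * 200000.0 * 342421692.65)
= 6.0841 mm

6.0841 mm


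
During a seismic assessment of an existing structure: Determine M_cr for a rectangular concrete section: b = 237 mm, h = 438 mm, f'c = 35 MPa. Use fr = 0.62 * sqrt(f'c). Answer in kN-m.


fr = 0.62 * sqrt(35) = 0.62 * 5.9161 = 3.668 MPa
I = 237 * 438^3 / 12 = 1659546522.0 mm^4
y_t = 219.0 mm
M_cr = fr * I / y_t = 3.668 * 1659546522.0 / 219.0 N-mm
= 27.7953 kN-m

27.7953 kN-m


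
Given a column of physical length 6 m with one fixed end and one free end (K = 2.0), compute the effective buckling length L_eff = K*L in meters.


L_eff = K * L
= 2.0 * 6
= 12.0 m

12.0 m


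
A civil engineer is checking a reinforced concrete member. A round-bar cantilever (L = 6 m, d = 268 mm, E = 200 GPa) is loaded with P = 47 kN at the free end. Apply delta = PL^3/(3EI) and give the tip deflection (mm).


I = pi * d^4 / 64 = pi * 268^4 / 64 = 253226454.78 mm^4
L = 6000.0 mm, P = 47000.0 N, E = 200000.0 MPa
delta = P * L^3 / (3 * E * I)
= 47000.0 * 6000.0^3 / (3 * 200000.0 * 253226454.78)
= 66.8177 mm

66.8177 mm


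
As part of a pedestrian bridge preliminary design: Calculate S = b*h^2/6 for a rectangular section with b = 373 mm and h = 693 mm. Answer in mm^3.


S = b * h^2 / 6
= 373 * 693^2 / 6
= 373 * 480249 / 6
= 29855479.5 mm^3

29855479.5 mm^3


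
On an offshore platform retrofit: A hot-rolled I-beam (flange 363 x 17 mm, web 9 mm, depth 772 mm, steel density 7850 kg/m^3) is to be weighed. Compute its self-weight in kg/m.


A_flanges = 2 * 363 * 17 = 12342 mm^2
A_web = (772 - 2 * 17) * 9 = 6642 mm^2
A_total = 12342 + 6642 = 18984 mm^2 = 0.018984 m^2
Weight = rho * A = 7850 * 0.018984 = 149.0244 kg/m

149.0244 kg/m


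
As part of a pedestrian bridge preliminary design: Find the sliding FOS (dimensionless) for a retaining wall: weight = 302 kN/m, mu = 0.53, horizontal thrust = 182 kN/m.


Resisting force = mu * W = 0.53 * 302 = 160.06 kN/m
FOS = Resisting / Driving = 160.06 / 182
= 0.8795 (dimensionless)

0.8795 (dimensionless)


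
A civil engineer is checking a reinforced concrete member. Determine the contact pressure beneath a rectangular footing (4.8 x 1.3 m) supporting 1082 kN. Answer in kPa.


A = 4.8 * 1.3 = 6.24 m^2
q = P / A = 1082 / 6.24
= 173.3974 kPa

173.3974 kPa


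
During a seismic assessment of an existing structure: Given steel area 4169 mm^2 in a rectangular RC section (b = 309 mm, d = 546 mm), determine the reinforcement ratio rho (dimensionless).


rho = As / (b * d)
= 4169 / (309 * 546)
= 4169 / 168714
= 0.02471 (dimensionless)

0.02471 (dimensionless)


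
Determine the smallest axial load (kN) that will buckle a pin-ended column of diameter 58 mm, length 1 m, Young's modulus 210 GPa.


I = pi * d^4 / 64 = 555497.2 mm^4
L = 1000.0 mm
P_cr = pi^2 * E * I / L^2
= 9.8696 * 210000.0 * 555497.2 / 1000.0^2
= 1151332.89 N = 1151.3329 kN

1151.3329 kN


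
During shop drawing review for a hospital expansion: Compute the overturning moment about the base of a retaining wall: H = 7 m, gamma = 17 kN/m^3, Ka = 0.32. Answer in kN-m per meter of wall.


Pa = 0.5 * Ka * gamma * H^2
= 0.5 * 0.32 * 17 * 7^2
= 133.28 kN/m
Arm = H / 3 = 7 / 3 = 2.3333 m
Mo = Pa * arm = Pa * H / 3 = 133.28 * 7 / 3 = 310.9867 kN-m/m

310.9867 kN-m/m


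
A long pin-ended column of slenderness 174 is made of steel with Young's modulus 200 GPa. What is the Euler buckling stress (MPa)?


sigma_cr = pi^2 * E / lambda^2
= 9.8696 * 200000.0 / 174^2
= 9.8696 * 200000.0 / 30276
= 65.1975 MPa

65.1975 MPa


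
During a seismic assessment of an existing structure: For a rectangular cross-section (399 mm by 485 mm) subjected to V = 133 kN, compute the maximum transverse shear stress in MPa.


A = b * h = 399 * 485 = 193515 mm^2
V = 133 kN = 133000.0 N
tau_max = 1.5 * V / A = 1.5 * 133000.0 / 193515
= 1.0309 MPa

1.0309 MPa


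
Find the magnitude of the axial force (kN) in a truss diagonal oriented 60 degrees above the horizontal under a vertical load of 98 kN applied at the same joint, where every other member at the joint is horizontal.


At the joint, only the diagonal has a vertical component, so vertical equilibrium gives:
F * sin(60) = 98
F = 98 / sin(60)
= 98 / 0.866025
= 113.16 kN

113.16 kN


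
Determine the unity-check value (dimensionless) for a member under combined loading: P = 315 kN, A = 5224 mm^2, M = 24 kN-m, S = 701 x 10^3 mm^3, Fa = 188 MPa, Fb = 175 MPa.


f_a = P / A = 315000.0 / 5224 = 60.2986 MPa
f_b = M / S = 24000000.0 / 701000.0 = 34.2368 MPa
Ratio = f_a / Fa + f_b / Fb
= 60.2986 / 188 + 34.2368 / 175
= 0.5164 (dimensionless)

0.5164 (dimensionless)


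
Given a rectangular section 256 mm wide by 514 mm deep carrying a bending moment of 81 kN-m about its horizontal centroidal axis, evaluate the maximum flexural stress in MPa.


I = b * h^3 / 12 = 256 * 514^3 / 12 = 2896997205.33 mm^4
y = h / 2 = 514 / 2 = 257.0 mm
M = 81 kN-m = 81000000.0 N-mm
sigma = M * y / I = 81000000.0 * 257.0 / 2896997205.33
= 7.19 MPa

7.19 MPa


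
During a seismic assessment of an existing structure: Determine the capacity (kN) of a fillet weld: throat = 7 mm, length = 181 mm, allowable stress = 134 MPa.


Strength = throat * length * allowable stress
= 7 * 181 * 134 N
= 169778 N
= 169.78 kN

169.78 kN


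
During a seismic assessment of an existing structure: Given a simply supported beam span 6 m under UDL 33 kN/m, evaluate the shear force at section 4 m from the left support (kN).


R_A = w * L / 2 = 33 * 6 / 2 = 99.0 kN
V(x) = R_A - w * x = 99.0 - 33 * 4
= -33.0 kN

-33.0 kN


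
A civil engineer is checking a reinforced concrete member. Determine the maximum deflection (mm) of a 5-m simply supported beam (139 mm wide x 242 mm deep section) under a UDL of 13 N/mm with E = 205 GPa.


I = 139 * 242^3 / 12 = 164164652.67 mm^4
L = 5000.0 mm, w = 13 N/mm, E = 205000.0 MPa
delta = 5 * w * L^4 / (384 * E * I)
= 5 * 13 * 5000.0^4 / (384 * 205000.0 * 164164652.67)
= 3.1436 mm

3.1436 mm


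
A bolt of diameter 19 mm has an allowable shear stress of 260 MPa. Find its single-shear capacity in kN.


A = pi * d^2 / 4 = pi * 19^2 / 4 = 283.5287 mm^2
V = f_v * A / 1000 = 260 * 283.5287 / 1000
= 73.7175 kN

73.7175 kN


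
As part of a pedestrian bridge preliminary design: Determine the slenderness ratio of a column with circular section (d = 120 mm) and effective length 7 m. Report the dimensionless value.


Radius of gyration r = d / 4 = 120 / 4 = 30.0 mm
L_eff = 7000.0 mm
Slenderness ratio = L / r = 7000.0 / 30.0 = 233.33 (dimensionless)

233.33 (dimensionless)


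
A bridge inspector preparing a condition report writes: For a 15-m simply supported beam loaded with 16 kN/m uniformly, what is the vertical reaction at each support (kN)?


Total load = w * L = 16 * 15 = 240 kN
By symmetry, each reaction R = total / 2 = 240 / 2 = 120.0 kN

120.0 kN


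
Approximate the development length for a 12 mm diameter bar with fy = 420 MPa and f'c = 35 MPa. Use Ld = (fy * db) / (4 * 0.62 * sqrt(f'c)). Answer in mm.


Ld = (fy * db) / (4 * 0.62 * sqrt(f'c))
= (420 * 12) / (4 * 0.62 * sqrt(35))
= 5040 / 14.6719
= 343.51 mm

343.51 mm


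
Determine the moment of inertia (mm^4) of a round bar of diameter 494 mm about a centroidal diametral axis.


r = d / 2 = 494 / 2 = 247.0 mm
I = pi * r^4 / 4 = pi * 247.0^4 / 4
= 2923328996.8 mm^4

2923328996.8 mm^4


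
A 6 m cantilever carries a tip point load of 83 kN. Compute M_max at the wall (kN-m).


For a cantilever with a point load at the free end:
M_max = P * L = 83 * 6 = 498 kN-m

498 kN-m


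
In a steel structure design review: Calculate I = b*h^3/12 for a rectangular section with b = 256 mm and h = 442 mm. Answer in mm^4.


I = b * h^3 / 12
= 256 * 442^3 / 12
= 256 * 86350888 / 12
= 1842152277.33 mm^4

1842152277.33 mm^4


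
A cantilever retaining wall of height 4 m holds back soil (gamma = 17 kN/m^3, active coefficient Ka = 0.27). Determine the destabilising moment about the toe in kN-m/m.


Pa = 0.5 * Ka * gamma * H^2
= 0.5 * 0.27 * 17 * 4^2
= 36.72 kN/m
Arm = H / 3 = 4 / 3 = 1.3333 m
Mo = Pa * arm = Pa * H / 3 = 36.72 * 4 / 3 = 48.96 kN-m/m

48.96 kN-m/m


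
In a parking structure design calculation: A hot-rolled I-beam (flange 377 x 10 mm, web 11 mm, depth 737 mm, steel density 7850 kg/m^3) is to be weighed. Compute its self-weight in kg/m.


A_flanges = 2 * 377 * 10 = 7540 mm^2
A_web = (737 - 2 * 10) * 11 = 7887 mm^2
A_total = 7540 + 7887 = 15427 mm^2 = 0.015427 m^2
Weight = rho * A = 7850 * 0.015427 = 121.102 kg/m

121.102 kg/m


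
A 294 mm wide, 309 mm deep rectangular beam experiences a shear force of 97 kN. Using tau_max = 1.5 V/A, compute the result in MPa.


A = b * h = 294 * 309 = 90846 mm^2
V = 97 kN = 97000.0 N
tau_max = 1.5 * V / A = 1.5 * 97000.0 / 90846
= 1.6016 MPa

1.6016 MPa


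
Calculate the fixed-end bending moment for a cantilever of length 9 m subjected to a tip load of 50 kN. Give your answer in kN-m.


For a cantilever with a point load at the free end:
M_max = P * L = 50 * 9 = 450 kN-m

450 kN-m


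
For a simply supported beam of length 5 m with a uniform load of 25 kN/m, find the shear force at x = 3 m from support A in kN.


R_A = w * L / 2 = 25 * 5 / 2 = 62.5 kN
V(x) = R_A - w * x = 62.5 - 25 * 3
= -12.5 kN

-12.5 kN


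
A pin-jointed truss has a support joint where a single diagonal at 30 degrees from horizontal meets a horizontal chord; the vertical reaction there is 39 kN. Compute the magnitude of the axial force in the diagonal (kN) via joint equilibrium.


At the joint, only the diagonal has a vertical component, so vertical equilibrium gives:
F * sin(30) = 39
F = 39 / sin(30)
= 39 / 0.5
= 78.0 kN

78.0 kN


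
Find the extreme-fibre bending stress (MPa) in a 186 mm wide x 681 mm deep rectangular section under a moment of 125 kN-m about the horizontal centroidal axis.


I = b * h^3 / 12 = 186 * 681^3 / 12 = 4895229235.5 mm^4
y = h / 2 = 681 / 2 = 340.5 mm
M = 125 kN-m = 125000000.0 N-mm
sigma = M * y / I = 125000000.0 * 340.5 / 4895229235.5
= 8.69 MPa

8.69 MPa


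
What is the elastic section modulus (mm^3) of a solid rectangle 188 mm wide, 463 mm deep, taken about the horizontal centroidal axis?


S = b * h^2 / 6
= 188 * 463^2 / 6
= 188 * 214369 / 6
= 6716895.33 mm^3

6716895.33 mm^3


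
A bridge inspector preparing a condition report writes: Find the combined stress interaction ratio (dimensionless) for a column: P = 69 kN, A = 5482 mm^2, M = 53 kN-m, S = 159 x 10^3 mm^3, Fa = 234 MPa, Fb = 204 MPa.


f_a = P / A = 69000.0 / 5482 = 12.5866 MPa
f_b = M / S = 53000000.0 / 159000.0 = 333.3333 MPa
Ratio = f_a / Fa + f_b / Fb
= 12.5866 / 234 + 333.3333 / 204
= 1.6878 (dimensionless)

1.6878 (dimensionless)


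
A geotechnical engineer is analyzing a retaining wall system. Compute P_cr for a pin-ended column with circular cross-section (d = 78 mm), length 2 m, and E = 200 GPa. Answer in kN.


I = pi * d^4 / 64 = 1816972.31 mm^4
L = 2000.0 mm
P_cr = pi^2 * E * I / L^2
= 9.8696 * 200000.0 * 1816972.31 / 2000.0^2
= 896639.9 N = 896.6399 kN

896.6399 kN


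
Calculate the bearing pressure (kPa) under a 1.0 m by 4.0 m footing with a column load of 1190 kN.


A = 1.0 * 4.0 = 4.0 m^2
q = P / A = 1190 / 4.0
= 297.5 kPa

297.5 kPa


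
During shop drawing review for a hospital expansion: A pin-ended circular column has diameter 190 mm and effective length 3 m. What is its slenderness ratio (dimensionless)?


Radius of gyration r = d / 4 = 190 / 4 = 47.5 mm
L_eff = 3000.0 mm
Slenderness ratio = L / r = 3000.0 / 47.5 = 63.16 (dimensionless)

63.16 (dimensionless)


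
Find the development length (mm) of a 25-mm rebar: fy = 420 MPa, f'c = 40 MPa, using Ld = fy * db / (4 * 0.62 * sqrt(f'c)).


Ld = (fy * db) / (4 * 0.62 * sqrt(f'c))
= (420 * 25) / (4 * 0.62 * sqrt(40))
= 10500 / 15.6849
= 669.43 mm

669.43 mm
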